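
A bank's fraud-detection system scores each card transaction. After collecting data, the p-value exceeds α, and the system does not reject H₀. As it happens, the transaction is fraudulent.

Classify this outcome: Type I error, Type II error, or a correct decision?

The conventional null hypothesis here is that the transaction is legitimate.
H₀ was not rejected, but H₀ is actually false.
Failing to reject a false null hypothesis is a Type II error (false negative).

Type II error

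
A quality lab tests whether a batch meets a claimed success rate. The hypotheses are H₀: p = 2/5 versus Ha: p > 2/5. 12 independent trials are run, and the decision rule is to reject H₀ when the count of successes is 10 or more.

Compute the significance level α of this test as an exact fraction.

The Type I error probability is α = P(S ≥ 10) computed under H₀, where S ~ Binomial(12, 2/5).
Adding the binomial terms for j = 10 through 12 with p = 2/5 yields 137216/48828125.

137216/48828125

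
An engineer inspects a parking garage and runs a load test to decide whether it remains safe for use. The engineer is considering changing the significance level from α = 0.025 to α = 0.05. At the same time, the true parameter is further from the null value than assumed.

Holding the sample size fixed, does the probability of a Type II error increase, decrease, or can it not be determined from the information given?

It decreases.

Relaxing α lowers the evidence threshold; under Ha, outcomes that previously fell short now trigger rejection. The further the true parameter sits from the null value, the more of the Ha sampling distribution falls in the rejection region. Both changes push β in the same direction.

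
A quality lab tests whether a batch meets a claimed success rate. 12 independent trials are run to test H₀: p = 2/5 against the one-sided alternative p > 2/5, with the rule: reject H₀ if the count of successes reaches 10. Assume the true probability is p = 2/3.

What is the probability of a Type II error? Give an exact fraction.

435185/531441

Under the alternative p = 2/3, Y ~ Binomial(12, 2/3); β is the probability the test does not reject, P(Y < 10).
Adding the binomial probabilities P(Y=0)+…+P(Y=9) at p = 2/3 gives 435185/531441.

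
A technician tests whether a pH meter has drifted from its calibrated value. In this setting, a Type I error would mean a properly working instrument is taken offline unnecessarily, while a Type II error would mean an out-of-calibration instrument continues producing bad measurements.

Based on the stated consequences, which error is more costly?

The Type II consequence (an out-of-calibration instrument continues producing bad measurements) is more severe than the Type I consequence (a properly working instrument is taken offline unnecessarily).

Type II error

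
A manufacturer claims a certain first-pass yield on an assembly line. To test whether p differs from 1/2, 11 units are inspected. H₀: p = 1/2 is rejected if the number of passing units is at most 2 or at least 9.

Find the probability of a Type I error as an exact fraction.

67/1024

The significance level is the null-hypothesis probability of the rejection region {≤2} ∪ {≥9}.
The two tails are symmetric, so α = 2·(1 + 11 + 55)/2^11 = 134/2048 = 67/1024.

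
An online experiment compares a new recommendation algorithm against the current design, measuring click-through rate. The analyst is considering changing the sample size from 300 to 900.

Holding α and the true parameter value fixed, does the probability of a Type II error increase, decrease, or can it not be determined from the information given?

A larger sample reduces the standard error, pulling the sampling distribution under Ha further from the non-rejection region.

It decreases.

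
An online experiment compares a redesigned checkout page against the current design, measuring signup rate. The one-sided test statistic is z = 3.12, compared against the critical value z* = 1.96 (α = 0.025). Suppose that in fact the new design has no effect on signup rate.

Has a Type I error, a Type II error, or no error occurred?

Type I error

The conventional null hypothesis is that the new design has no effect on signup rate.
Since z = 3.12 > z* = 1.96, H₀ is rejected.
H₀ is true (actually the new design has no effect on signup rate).
Rejecting a true H₀ is a Type I error.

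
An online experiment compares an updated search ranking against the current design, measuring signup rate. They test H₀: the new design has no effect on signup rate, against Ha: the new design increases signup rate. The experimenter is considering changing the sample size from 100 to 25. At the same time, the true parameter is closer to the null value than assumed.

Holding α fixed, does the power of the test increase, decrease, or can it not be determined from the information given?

It decreases.

With less data the test statistic is noisier; under Ha, more outcomes land inside the acceptance region. A smaller true effect puts the Ha sampling distribution closer to H₀, so more of it falls in the non-rejection region. Both changes push β in the same direction.
Since power = 1 − β and β increases, power decreases.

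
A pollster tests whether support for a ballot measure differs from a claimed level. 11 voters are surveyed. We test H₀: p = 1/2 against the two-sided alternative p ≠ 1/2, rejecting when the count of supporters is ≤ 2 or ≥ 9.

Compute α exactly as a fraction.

67/1024

α = P(X ≤ 2 or X ≥ 9 | p = 1/2), X ~ Binomial(11, 1/2).
By symmetry, α = 2·P(X ≤ 2) = 2·(1 + 11 + 55)/2048 = 134/2048 = 67/1024.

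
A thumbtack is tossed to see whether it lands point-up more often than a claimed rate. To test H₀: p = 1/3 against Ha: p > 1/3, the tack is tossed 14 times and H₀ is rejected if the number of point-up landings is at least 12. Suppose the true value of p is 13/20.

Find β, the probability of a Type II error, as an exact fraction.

Under the alternative p = 13/20, X ~ Binomial(14, 13/20); β is the probability the test does not reject, P(X < 12).
Adding the binomial probabilities P(X=0)+…+P(X=11) at p = 13/20 gives 750447350803558569/819200000000000000.

750447350803558569/819200000000000000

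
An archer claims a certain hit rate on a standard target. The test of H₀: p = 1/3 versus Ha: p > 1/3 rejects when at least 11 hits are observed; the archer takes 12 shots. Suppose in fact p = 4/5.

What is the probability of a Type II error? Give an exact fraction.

177031761/244140625

A Type II error is failing to reject when Ha holds: with p = 4/5, β = P(S ≤ 10).
Summing C(12,j)·(4/5)^j·(1/5)^{12-j} for j = 0..10 gives 177031761/244140625.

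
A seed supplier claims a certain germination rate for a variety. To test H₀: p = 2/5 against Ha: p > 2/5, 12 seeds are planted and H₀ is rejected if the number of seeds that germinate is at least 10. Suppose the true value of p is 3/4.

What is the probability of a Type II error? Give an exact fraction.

A Type II error is failing to reject when Ha holds: with p = 3/4, β = P(Y ≤ 9).
Adding the binomial probabilities P(Y=0)+…+P(Y=9) at p = 3/4 gives 10222777/16777216.

10222777/16777216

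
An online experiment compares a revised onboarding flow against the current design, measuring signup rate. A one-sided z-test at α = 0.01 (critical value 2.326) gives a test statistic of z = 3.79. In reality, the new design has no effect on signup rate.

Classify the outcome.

The conventional null hypothesis is that the new design has no effect on signup rate.
Since z = 3.79 > z* = 2.326, H₀ is rejected.
H₀ is true (actually the new design has no effect on signup rate).
Rejecting a true H₀ is a Type I error.

Type I error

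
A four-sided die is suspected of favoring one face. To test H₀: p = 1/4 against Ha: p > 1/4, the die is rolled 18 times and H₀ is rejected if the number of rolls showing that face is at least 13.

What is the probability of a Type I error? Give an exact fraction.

Under H₀, K ~ Binomial(18, 1/4), and α = P(K ≥ 13).
Adding the binomial terms for j = 13 through 18 with p = 1/4 yields 588337/17179869184.

588337/17179869184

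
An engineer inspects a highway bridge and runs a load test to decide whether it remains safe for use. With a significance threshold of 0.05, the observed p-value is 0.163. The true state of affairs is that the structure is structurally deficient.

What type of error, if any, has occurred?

The conventional null hypothesis is that the structure meets the required load capacity (safe).
Since p = 0.163 ≥ α = 0.05, H₀ is not rejected.
H₀ is false (actually the structure is structurally deficient).
Failing to reject a false H₀ is a Type II error.

Type II error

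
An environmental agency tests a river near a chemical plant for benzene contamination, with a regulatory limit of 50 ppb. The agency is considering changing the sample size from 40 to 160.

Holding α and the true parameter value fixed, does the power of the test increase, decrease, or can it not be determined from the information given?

It increases.

Increasing n separates the H₀ and Ha sampling distributions, so under Ha fewer outcomes land in the acceptance region.
Since power = 1 − β and β decreases, power increases.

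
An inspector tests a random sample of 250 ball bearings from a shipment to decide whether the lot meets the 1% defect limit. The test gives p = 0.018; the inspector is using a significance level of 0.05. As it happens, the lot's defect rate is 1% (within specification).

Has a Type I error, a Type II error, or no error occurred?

Type I error

The conventional null hypothesis is that the lot's defect rate is 1% (within specification).
Since p = 0.018 < α = 0.05, H₀ is rejected.
H₀ is true (actually the lot's defect rate is 1% (within specification)).
Rejecting a true H₀ is a Type I error.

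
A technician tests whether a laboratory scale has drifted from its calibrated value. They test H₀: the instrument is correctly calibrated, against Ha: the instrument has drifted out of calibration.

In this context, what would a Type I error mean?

A Type I error would mean concluding that the instrument has drifted out of calibration when in fact the instrument is correctly calibrated.

A Type I error is rejecting H₀ when H₀ is true.
Here that means pulling the instrument for recalibration when actually the instrument is correctly calibrated.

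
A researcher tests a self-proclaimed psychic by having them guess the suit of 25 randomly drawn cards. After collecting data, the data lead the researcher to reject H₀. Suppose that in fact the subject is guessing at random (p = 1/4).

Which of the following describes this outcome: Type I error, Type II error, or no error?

The conventional null hypothesis here is that the subject is guessing at random (p = 1/4).
H₀ was rejected, but H₀ is actually true.
Rejecting a true null hypothesis is a Type I error (false positive).

Type I error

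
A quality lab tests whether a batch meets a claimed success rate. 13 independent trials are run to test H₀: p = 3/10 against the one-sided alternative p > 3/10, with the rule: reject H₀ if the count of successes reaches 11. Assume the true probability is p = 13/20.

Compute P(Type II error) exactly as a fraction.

36323681060626281/40960000000000000

Under the alternative p = 13/20, X ~ Binomial(13, 13/20); β is the probability the test does not reject, P(X < 11).
Summing C(13,j)·(13/20)^j·(7/20)^{13-j} for j = 0..10 gives 36323681060626281/40960000000000000.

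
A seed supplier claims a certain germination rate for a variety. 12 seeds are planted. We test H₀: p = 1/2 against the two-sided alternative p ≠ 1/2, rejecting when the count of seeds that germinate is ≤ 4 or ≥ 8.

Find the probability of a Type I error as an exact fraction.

397/1024

Under H₀, Y ~ Binomial(12, 1/2); α is the probability of landing in either tail, P(Y ≤ 4) + P(Y ≥ 8).
By symmetry, α = 2·P(Y ≤ 4) = 2·(1 + 12 + 66 + 220 + 495)/4096 = 1588/4096 = 397/1024.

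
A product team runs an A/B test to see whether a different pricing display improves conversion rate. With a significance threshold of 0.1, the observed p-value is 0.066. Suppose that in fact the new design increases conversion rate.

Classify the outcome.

The conventional null hypothesis is that the new design has no effect on conversion rate.
Since p = 0.066 < α = 0.1, H₀ is rejected.
H₀ is false (actually the new design increases conversion rate).
The decision matches the true state — no error.

No error — this is a correct decision.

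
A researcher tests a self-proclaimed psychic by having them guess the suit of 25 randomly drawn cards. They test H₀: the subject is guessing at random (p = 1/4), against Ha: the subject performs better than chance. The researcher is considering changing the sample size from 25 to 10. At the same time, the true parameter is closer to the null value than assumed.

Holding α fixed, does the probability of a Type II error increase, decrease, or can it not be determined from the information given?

It increases.

Reducing n widens both sampling distributions, so the test has less ability to distinguish Ha from H₀. A smaller true effect puts the Ha sampling distribution closer to H₀, so more of it falls in the non-rejection region. Both changes push β in the same direction.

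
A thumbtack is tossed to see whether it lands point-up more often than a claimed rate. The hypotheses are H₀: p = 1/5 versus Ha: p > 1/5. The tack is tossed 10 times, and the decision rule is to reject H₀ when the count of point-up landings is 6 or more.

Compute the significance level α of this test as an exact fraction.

62201/9765625

α = P(reject H₀ | H₀ true) = P(S ≥ 6 | p = 1/5), with S ~ Binomial(10, 1/5).
Adding the binomial terms for j = 6 through 10 with p = 1/5 yields 62201/9765625.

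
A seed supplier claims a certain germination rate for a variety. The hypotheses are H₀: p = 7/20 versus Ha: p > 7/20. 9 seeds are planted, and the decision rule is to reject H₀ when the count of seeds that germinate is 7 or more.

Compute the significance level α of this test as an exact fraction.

715658867/64000000000

α = P(reject H₀ | H₀ true) = P(Y ≥ 7 | p = 7/20), with Y ~ Binomial(9, 7/20).
P(Y ≥ 7) = Σ_{j=7}^{9} C(9,j)·(7/20)^j·(13/20)^{9-j} = 715658867/64000000000.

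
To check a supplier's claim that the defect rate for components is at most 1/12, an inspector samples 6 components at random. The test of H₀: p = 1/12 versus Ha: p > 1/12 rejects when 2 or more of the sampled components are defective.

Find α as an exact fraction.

α = P(reject H₀ | H₀ true) = P(S ≥ 2 | p = 1/12), S ~ Binomial(6, 1/12).
α = 1 − P(S ≤ 1) = 1 − 2737867/2985984 = 248117/2985984.

248117/2985984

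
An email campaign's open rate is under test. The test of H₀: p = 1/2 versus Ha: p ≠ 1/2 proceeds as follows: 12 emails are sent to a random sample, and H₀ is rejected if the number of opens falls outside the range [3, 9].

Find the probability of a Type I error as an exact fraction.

Under H₀, Y ~ Binomial(12, 1/2); α is the probability of landing in either tail, P(Y ≤ 2) + P(Y ≥ 10).
Each tail has probability (1 + 12 + 66)/4096; doubling gives α = 158/4096 = 79/2048.

79/2048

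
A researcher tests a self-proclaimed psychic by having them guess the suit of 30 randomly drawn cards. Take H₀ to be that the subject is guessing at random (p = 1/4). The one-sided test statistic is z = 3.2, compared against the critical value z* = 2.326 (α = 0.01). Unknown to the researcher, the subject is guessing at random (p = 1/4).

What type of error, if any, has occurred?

Type I error

Since z = 3.2 > z* = 2.326, H₀ is rejected.
H₀ is true (actually the subject is guessing at random (p = 1/4)).
Rejecting a true H₀ is a Type I error.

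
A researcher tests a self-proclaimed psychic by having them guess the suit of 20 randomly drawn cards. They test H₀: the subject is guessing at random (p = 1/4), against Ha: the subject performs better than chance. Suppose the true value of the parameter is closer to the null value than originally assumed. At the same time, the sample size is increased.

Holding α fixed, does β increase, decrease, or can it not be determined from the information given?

Cannot be determined from the information given.

The first change alone would make β increase; the second alone would make β decrease. Which effect dominates depends on the magnitudes, which are not given.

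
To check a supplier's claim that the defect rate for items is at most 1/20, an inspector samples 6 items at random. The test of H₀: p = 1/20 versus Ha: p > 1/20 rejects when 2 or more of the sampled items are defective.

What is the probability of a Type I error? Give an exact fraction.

The significance level is the probability, assuming p = 1/20, of seeing 2 or more defectives in 6 draws.
Computing the lower-tail complement: 1 − 2476099/2560000 = 83901/2560000.

83901/2560000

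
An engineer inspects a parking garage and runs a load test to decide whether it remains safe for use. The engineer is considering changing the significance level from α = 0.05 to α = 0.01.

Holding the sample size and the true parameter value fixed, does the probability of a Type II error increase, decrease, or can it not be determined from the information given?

It increases.

Tightening α shrinks the rejection region. When Ha holds, fewer sample outcomes clear the stricter threshold, so more fall in the acceptance region.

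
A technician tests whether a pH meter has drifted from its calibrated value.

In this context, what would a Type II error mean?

With the conventional null hypothesis that the instrument is correctly calibrated:
A Type II error is failing to reject H₀ when H₀ is false.
Here that means leaving the instrument in service when actually the instrument has drifted out of calibration.

A Type II error would mean concluding that the instrument is correctly calibrated (or at least failing to establish that the instrument has drifted out of calibration) when in fact the instrument has drifted out of calibration.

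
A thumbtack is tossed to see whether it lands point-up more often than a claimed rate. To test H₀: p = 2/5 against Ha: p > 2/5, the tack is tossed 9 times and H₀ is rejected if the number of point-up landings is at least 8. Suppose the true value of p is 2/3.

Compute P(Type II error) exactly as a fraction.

β = P(fail to reject H₀ | Ha true) = P(Y ≤ 7 | p = 2/3), Y ~ Binomial(9, 2/3).
Equivalently, β = 1 − P(Y ≥ 8) = 16867/19683.

16867/19683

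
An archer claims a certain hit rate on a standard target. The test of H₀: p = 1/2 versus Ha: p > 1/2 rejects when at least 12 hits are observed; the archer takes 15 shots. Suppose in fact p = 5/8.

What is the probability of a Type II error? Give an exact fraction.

7681591069083/8796093022208

A Type II error is failing to reject when Ha holds: with p = 5/8, β = P(Y ≤ 11).
Adding the binomial probabilities P(Y=0)+…+P(Y=11) at p = 5/8 gives 7681591069083/8796093022208.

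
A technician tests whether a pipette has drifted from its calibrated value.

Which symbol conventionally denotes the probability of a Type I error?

P(Type I error) = P(reject H₀ | H₀ true) = α, the significance level.

α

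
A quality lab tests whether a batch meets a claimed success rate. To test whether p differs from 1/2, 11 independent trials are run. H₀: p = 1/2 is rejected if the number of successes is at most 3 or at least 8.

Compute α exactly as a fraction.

29/128

The significance level is the null-hypothesis probability of the rejection region {≤3} ∪ {≥8}.
The two tails are symmetric, so α = 2·(1 + 11 + 55 + 165)/2^11 = 464/2048 = 29/128.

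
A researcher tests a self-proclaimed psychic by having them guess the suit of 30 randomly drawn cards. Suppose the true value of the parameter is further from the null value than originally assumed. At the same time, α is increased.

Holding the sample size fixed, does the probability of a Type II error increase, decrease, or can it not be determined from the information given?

It decreases.

A bigger departure from H₀ is easier for the test to detect, so it fails to reject less often. Relaxing α lowers the evidence threshold; under Ha, outcomes that previously fell short now trigger rejection. Both changes push β in the same direction.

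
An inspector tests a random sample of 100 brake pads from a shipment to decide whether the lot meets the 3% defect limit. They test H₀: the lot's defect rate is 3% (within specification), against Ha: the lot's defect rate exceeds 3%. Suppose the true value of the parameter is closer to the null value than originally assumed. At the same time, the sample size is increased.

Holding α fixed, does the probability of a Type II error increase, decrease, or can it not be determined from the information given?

The first change alone would make β increase; the second alone would make β decrease. Which effect dominates depends on the magnitudes, which are not given.

Cannot be determined from the information given.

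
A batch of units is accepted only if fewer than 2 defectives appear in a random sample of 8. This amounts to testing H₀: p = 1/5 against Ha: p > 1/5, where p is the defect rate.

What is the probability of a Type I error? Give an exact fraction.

The significance level is the probability, assuming p = 1/5, of seeing 2 or more defectives in 8 draws.
α = 1 − P(S ≤ 1) = 1 − 196608/390625 = 194017/390625.

194017/390625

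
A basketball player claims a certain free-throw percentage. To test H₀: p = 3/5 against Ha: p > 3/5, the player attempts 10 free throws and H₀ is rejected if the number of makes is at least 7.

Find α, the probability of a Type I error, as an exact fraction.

α = P(reject H₀ | H₀ true) = P(S ≥ 7 | p = 3/5), with S ~ Binomial(10, 3/5).
Summing C(10,j)(3/5)^j(2/5)^{10−j} for j = 7,…,10 gives 3733209/9765625.

3733209/9765625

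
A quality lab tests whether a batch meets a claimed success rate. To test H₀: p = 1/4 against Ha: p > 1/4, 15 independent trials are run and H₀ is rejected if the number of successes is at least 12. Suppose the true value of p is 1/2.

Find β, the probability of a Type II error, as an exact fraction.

A Type II error is failing to reject when Ha holds: with p = 1/2, β = P(Y ≤ 11).
Summing C(15,j)·(1/2)^j·(1/2)^{15-j} for j = 0..11 gives 503/512.

503/512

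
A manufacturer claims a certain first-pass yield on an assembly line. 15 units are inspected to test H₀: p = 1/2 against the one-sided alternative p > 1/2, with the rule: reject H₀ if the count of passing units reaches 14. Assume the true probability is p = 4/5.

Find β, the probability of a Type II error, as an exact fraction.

Under the alternative p = 4/5, K ~ Binomial(15, 4/5); β is the probability the test does not reject, P(K < 14).
Summing C(15,j)·(4/5)^j·(1/5)^{15-j} for j = 0..13 gives 25417304461/30517578125.

25417304461/30517578125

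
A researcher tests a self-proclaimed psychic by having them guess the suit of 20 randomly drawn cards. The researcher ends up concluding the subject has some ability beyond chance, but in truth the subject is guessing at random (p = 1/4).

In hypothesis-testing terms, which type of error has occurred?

Type I error

The null hypothesis here is that the subject is guessing at random (p = 1/4).
'Concluding the subject has some ability beyond chance' corresponds to rejecting H₀.
H₀ was rejected but H₀ is true — a Type I error (false positive).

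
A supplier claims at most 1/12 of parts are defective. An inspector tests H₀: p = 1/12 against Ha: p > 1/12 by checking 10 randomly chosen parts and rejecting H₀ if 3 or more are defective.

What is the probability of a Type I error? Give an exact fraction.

α = P(reject H₀ | H₀ true) = P(Y ≥ 3 | p = 1/12), Y ~ Binomial(10, 1/12).
Via the complement, α = 1 − Σ_{j=0}^{2} C(10,j)(1/12)^j(11/12)^{10-j} = 229526089/5159780352.

229526089/5159780352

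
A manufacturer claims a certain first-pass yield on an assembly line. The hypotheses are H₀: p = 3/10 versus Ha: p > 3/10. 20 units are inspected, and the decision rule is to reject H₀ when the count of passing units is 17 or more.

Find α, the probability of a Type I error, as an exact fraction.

54269474678631/100000000000000000000

The Type I error probability is α = P(K ≥ 17) computed under H₀, where K ~ Binomial(20, 3/10).
P(K ≥ 17) = Σ_{j=17}^{20} C(20,j)·(3/10)^j·(7/10)^{20-j} = 54269474678631/100000000000000000000.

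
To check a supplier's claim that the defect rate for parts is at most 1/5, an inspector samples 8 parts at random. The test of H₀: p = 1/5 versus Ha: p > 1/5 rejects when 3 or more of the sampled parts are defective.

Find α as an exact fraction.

α = P(reject H₀ | H₀ true) = P(Y ≥ 3 | p = 1/5), Y ~ Binomial(8, 1/5).
Computing the lower-tail complement: 1 − 311296/390625 = 79329/390625.

79329/390625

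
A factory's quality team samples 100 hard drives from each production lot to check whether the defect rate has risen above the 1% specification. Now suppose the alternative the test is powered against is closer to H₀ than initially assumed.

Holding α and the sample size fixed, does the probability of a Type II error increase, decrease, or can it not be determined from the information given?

It increases.

A smaller departure from H₀ means the test statistic under Ha is distributed closer to where it would be under H₀; rejection becomes less likely.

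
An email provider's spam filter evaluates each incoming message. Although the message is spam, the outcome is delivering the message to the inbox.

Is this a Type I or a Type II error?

The null hypothesis here is that the message is legitimate (not spam).
'Delivering the message to the inbox' corresponds to failing to reject H₀.
H₀ was not rejected but H₀ is false — a Type II error (false negative).

Type II error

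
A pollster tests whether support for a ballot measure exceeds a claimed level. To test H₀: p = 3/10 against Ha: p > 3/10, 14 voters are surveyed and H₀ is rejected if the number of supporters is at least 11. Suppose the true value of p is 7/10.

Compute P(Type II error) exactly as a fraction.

32241628521117/50000000000000

β = P(fail to reject H₀ | Ha true) = P(X ≤ 10 | p = 7/10), X ~ Binomial(14, 7/10).
Equivalently, β = 1 − P(X ≥ 11) = 32241628521117/50000000000000.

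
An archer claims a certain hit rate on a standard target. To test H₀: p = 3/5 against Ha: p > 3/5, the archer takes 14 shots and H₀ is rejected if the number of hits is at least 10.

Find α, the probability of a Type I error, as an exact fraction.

The Type I error probability is α = P(X ≥ 10) computed under H₀, where X ~ Binomial(14, 3/5).
Summing C(14,j)(3/5)^j(2/5)^{14−j} for j = 10,…,14 gives 340889877/1220703125.

340889877/1220703125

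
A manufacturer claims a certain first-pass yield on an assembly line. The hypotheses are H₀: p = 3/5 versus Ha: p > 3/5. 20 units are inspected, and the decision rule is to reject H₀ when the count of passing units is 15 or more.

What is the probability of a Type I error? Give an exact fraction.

α = P(reject H₀ | H₀ true) = P(S ≥ 15 | p = 3/5), with S ~ Binomial(20, 3/5).
P(S ≥ 15) = Σ_{j=15}^{20} C(20,j)·(3/5)^j·(2/5)^{20-j} = 11978051445297/95367431640625.

11978051445297/95367431640625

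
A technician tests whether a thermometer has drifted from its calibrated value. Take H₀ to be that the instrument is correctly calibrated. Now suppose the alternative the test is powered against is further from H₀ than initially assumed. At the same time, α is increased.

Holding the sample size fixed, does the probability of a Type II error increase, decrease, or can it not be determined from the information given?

It decreases.

A bigger departure from H₀ is easier for the test to detect, so it fails to reject less often. Relaxing α lowers the evidence threshold; under Ha, outcomes that previously fell short now trigger rejection. Both changes push β in the same direction.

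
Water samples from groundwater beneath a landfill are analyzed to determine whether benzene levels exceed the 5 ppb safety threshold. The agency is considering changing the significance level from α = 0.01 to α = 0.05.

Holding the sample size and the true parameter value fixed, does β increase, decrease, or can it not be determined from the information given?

It decreases.

With a larger α the critical value moves toward the center, so more of the Ha sampling distribution lies in the rejection region.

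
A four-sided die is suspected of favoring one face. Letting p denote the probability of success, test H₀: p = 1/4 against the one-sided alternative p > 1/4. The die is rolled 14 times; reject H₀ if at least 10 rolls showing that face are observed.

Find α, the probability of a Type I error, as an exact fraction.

91771/268435456

α = P(reject H₀ | H₀ true) = P(X ≥ 10 | p = 1/4), with X ~ Binomial(14, 1/4).
P(X ≥ 10) = Σ_{j=10}^{14} C(14,j)·(1/4)^j·(3/4)^{14-j} = 91771/268435456.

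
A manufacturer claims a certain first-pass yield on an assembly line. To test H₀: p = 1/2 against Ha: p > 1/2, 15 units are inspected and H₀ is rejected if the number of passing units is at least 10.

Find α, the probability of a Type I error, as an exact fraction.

The Type I error probability is α = P(Y ≥ 10) computed under H₀, where Y ~ Binomial(15, 1/2).
Summing the upper tail: (3003 + 1365 + 455 + 105 + 15 + 1) / 2^15 = 4944/32768 = 309/2048.

309/2048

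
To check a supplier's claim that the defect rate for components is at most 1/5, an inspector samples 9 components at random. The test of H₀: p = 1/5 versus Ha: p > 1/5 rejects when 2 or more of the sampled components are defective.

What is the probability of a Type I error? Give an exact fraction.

1101157/1953125

Under H₀, Y ~ Binomial(9, 1/5); the Type I error rate is P(Y ≥ 2).
α = 1 − P(Y ≤ 1) = 1 − 851968/1953125 = 1101157/1953125.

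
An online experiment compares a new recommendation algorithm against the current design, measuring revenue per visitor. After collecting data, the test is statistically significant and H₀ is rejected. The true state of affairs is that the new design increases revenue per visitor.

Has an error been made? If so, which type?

The conventional null hypothesis here is that the new design has no effect on revenue per visitor.
The test rejected a false H₀ — the decision matches the true state.

Neither — the decision is correct.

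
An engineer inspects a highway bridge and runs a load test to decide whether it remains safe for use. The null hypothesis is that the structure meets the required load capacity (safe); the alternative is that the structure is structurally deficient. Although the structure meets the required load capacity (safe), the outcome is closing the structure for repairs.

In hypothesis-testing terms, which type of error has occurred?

'Closing the structure for repairs' corresponds to rejecting H₀.
H₀ was rejected but H₀ is true — a Type I error (false positive).

Type I error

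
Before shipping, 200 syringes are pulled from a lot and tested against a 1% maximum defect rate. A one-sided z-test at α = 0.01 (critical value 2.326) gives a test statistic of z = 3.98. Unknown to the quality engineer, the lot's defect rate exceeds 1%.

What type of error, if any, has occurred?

No error — this is a correct decision.

The conventional null hypothesis is that the lot's defect rate is 1% (within specification).
Since z = 3.98 > z* = 2.326, H₀ is rejected.
H₀ is false (actually the lot's defect rate exceeds 1%).
The decision matches the true state — no error.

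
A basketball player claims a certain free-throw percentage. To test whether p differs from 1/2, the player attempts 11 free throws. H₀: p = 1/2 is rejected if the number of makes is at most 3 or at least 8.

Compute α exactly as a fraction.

29/128

Under H₀, K ~ Binomial(11, 1/2); α is the probability of landing in either tail, P(K ≤ 3) + P(K ≥ 8).
By symmetry, α = 2·P(K ≤ 3) = 2·(1 + 11 + 55 + 165)/2048 = 464/2048 = 29/128.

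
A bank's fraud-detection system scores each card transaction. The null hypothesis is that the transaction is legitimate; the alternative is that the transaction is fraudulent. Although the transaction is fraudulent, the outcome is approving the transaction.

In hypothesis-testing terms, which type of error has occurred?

'Approving the transaction' corresponds to failing to reject H₀.
H₀ was not rejected but H₀ is false — a Type II error (false negative).

Type II error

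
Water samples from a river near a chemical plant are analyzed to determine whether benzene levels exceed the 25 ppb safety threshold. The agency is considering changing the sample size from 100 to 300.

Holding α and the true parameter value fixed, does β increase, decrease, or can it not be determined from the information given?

It decreases.

More data shrinks sampling variability; the test statistic under Ha concentrates further from the null value, making rejection more likely.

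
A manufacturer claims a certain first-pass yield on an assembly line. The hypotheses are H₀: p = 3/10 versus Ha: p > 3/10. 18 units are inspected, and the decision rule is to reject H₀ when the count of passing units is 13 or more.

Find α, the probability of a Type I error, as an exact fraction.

33635315945421/125000000000000000

The Type I error probability is α = P(K ≥ 13) computed under H₀, where K ~ Binomial(18, 3/10).
Summing C(18,j)(3/10)^j(7/10)^{18−j} for j = 13,…,18 gives 33635315945421/125000000000000000.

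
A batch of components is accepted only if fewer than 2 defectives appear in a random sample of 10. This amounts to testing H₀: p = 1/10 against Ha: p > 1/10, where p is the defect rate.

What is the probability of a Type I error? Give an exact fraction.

Under H₀, S ~ Binomial(10, 1/10); the Type I error rate is P(S ≥ 2).
Via the complement, α = 1 − Σ_{j=0}^{1} C(10,j)(1/10)^j(9/10)^{10-j} = 2639010709/10000000000.

2639010709/10000000000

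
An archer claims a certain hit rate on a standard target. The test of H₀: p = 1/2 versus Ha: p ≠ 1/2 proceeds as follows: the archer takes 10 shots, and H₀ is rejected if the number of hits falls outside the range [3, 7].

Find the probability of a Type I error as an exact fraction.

7/64

Under H₀, S ~ Binomial(10, 1/2); α is the probability of landing in either tail, P(S ≤ 2) + P(S ≥ 8).
Each tail has probability (1 + 10 + 45)/1024; doubling gives α = 112/1024 = 7/64.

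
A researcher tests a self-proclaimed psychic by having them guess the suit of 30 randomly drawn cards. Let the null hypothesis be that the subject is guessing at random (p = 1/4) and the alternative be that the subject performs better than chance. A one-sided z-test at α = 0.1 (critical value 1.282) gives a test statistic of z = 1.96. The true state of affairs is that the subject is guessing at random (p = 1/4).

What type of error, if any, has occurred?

Since z = 1.96 > z* = 1.282, H₀ is rejected.
H₀ is true (actually the subject is guessing at random (p = 1/4)).
Rejecting a true H₀ is a Type I error.

Type I error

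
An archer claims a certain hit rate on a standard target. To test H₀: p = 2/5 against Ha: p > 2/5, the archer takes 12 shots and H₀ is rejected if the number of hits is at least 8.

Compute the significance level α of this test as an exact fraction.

Under H₀, S ~ Binomial(12, 2/5), and α = P(S ≥ 8).
Adding the binomial terms for j = 8 through 12 with p = 2/5 yields 2798336/48828125.

2798336/48828125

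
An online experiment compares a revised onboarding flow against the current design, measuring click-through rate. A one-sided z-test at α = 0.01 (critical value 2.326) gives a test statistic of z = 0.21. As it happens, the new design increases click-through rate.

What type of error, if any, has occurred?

The conventional null hypothesis is that the new design has no effect on click-through rate.
Since z = 0.21 ≤ z* = 2.326, H₀ is not rejected.
H₀ is false (actually the new design increases click-through rate).
Failing to reject a false H₀ is a Type II error.

Type II error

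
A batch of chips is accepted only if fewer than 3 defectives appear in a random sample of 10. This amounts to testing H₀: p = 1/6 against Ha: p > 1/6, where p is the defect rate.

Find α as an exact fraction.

566299/2519424

Under H₀, Y ~ Binomial(10, 1/6); the Type I error rate is P(Y ≥ 3).
Via the complement, α = 1 − Σ_{j=0}^{2} C(10,j)(1/6)^j(5/6)^{10-j} = 566299/2519424.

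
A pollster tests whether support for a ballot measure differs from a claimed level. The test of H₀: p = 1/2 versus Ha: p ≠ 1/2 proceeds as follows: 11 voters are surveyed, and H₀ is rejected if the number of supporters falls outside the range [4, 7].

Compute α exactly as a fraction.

The significance level is the null-hypothesis probability of the rejection region {≤3} ∪ {≥8}.
By symmetry, α = 2·P(Y ≤ 3) = 2·(1 + 11 + 55 + 165)/2048 = 464/2048 = 29/128.

29/128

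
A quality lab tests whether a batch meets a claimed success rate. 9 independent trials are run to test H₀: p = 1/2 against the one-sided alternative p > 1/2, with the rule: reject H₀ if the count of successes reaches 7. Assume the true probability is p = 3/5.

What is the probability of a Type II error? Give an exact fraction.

1500416/1953125

A Type II error is failing to reject when Ha holds: with p = 3/5, β = P(Y ≤ 6).
Equivalently, β = 1 − P(Y ≥ 7) = 1500416/1953125.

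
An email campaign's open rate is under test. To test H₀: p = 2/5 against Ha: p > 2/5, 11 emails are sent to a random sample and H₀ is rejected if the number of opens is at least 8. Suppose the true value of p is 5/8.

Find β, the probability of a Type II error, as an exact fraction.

Under the alternative p = 5/8, Y ~ Binomial(11, 5/8); β is the probability the test does not reject, P(Y < 8).
Adding the binomial probabilities P(Y=0)+…+P(Y=7) at p = 5/8 gives 688976199/1073741824.

688976199/1073741824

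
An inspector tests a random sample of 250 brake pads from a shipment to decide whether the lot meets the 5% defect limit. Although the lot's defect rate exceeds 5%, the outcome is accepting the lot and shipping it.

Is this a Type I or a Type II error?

The null hypothesis here is that the lot's defect rate is 5% (within specification).
'Accepting the lot and shipping it' corresponds to failing to reject H₀.
H₀ was not rejected but H₀ is false — a Type II error (false negative).

Type II error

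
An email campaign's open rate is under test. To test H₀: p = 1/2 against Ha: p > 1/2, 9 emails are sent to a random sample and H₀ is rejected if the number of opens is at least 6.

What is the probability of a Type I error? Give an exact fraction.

α = P(reject H₀ | H₀ true) = P(Y ≥ 6 | p = 1/2), with Y ~ Binomial(9, 1/2).
P(Y ≥ 6) = [C(9,6) + C(9,7) + C(9,8) + C(9,9)] / 2^9 = (84 + 36 + 9 + 1) / 512 = 130/512 = 65/256.

65/256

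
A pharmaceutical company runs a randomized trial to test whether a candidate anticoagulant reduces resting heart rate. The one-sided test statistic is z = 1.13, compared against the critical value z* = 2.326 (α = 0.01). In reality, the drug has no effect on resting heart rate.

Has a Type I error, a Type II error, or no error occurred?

No error (correct decision).

The conventional null hypothesis is that the drug has no effect on resting heart rate.
Since z = 1.13 ≤ z* = 2.326, H₀ is not rejected.
H₀ is true (actually the drug has no effect on resting heart rate).
The decision matches the true state — no error.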